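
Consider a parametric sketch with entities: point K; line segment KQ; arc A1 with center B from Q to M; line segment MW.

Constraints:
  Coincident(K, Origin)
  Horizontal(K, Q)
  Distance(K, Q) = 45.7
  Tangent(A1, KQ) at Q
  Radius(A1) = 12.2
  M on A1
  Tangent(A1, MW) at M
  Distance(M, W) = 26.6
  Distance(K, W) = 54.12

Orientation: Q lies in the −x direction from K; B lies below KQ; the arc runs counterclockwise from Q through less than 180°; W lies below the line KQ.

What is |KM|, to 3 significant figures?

58.4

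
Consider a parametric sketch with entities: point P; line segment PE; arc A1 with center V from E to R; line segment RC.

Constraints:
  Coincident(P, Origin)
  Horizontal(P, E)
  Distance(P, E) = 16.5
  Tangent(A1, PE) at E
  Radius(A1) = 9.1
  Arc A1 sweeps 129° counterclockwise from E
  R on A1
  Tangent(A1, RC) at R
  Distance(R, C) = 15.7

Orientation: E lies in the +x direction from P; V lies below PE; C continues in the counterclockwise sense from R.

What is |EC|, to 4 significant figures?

27.17

P is at the origin; PE is horizontal with |PE| = 16.5 and E on the +x side, so E = (16.50, 0.000). Since A1 is tangent to PE there, VE ⟂ PE, so V = E + (0, -9.1) = (16.50, -9.100). On A1, E sits at bearing 90° from V; a 129° counterclockwise sweep puts R at bearing 219°, so R = V + 9.1·(cos 219°, sin 219°) = (9.428, -14.83). Since A1 is tangent to RC there, VR ⟂ RC, so RC runs along (−sin 219°, cos 219°); with |RC| = 15.7, C = (19.31, -27.03). Then |EC| = |C − E| = 27.17.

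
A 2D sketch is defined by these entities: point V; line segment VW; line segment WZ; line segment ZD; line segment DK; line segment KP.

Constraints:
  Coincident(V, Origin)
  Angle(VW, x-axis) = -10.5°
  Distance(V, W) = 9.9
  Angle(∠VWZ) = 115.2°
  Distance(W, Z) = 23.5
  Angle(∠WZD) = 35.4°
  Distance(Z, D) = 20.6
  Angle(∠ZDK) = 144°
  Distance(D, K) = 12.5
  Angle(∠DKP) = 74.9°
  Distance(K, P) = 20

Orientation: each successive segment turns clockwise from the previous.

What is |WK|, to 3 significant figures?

13.1

V is at the origin; VW runs at -10.5° with length 9.9, so W = (9.73, -1.80). ∠VWZ = 115.2° gives WZ at -75.3° from the x-axis; with |WZ| = 23.5, Z = (15.7, -24.5). ∠WZD = 35.4° gives ZD at 140° from the x-axis; with |ZD| = 20.6, D = (-0.106, -11.3). ∠ZDK = 144.0° gives DK at 104° from the x-axis; with |DK| = 12.5, K = (-3.15, 0.802). Then |WK| = |K − W| = 13.1.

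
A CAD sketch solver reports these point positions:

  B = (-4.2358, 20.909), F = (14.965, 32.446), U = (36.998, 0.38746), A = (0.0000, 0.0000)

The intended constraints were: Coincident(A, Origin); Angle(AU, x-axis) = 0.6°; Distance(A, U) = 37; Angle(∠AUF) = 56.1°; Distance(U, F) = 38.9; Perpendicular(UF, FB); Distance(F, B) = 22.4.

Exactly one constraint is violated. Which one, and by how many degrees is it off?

Perpendicular(UF, FB) — off by 3.50°.

A = (0.00, 0.00) ✓; AU at 0.6000° ✓; |AU| = 37.00 ✓; ∠AUF = 56.10° ✓; |UF| = 38.90 ✓; ∠(UF, FB) = 86.50° ✗; |FB| = 22.40 ✓.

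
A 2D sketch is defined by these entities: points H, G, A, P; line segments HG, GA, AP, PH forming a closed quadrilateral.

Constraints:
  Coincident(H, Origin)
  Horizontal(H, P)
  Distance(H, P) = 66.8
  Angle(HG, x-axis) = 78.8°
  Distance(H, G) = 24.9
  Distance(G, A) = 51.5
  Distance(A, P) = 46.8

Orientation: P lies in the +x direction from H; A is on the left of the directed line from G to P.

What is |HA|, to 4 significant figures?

68.64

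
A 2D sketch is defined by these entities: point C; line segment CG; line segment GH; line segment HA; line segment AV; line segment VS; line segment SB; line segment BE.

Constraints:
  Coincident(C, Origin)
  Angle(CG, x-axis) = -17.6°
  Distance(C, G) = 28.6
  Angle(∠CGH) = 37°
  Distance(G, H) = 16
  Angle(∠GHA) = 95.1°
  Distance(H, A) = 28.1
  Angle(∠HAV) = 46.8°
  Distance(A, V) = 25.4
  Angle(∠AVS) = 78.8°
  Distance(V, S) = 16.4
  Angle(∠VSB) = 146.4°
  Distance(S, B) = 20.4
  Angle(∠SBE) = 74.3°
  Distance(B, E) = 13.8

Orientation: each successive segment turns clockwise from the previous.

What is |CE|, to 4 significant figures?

7.708

C is at the origin; CG runs at -17.6° with length 28.6, so G = (27.26, -8.648). ∠CGH = 37.0° gives GH at -160.6° from the x-axis; with |GH| = 16.0, H = (12.17, -13.96). ∠GHA = 95.1° gives HA at 114.5° from the x-axis; with |HA| = 28.1, A = (0.5168, 11.61). ∠HAV = 46.8° gives AV at -18.70° from the x-axis; with |AV| = 25.4, V = (24.58, 3.464). ∠AVS = 78.8° gives VS at -119.9° from the x-axis; with |VS| = 16.4, S = (16.40, -10.75). ∠VSB = 146.4° gives SB at -153.5° from the x-axis; with |SB| = 20.4, B = (-1.856, -19.86). ∠SBE = 74.3° gives BE at 100.8° from the x-axis; with |BE| = 13.8, E = (-4.442, -6.300). Then |CE| = |E − C| = 7.708.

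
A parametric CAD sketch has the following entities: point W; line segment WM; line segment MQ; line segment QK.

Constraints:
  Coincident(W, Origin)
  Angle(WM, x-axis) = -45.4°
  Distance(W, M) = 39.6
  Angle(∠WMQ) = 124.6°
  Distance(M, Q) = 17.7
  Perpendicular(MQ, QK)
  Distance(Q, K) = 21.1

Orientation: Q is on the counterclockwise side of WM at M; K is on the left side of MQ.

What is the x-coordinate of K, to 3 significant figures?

41.6

W is at the origin; WM runs at -45.4° with length 39.6, so M = 39.6·(cos -45.4°, sin -45.4°) = (27.8, -28.2). ∠WMQ = 124.6°, so MQ runs at -45.4° + (180° − 124.6°) = 10.0° from the x-axis; with |MQ| = 17.7, Q = M + 17.7·(cos 10.0°, sin 10.0°) = (45.2, -25.1). MQ is perpendicular to QK; with |QK| = 21.1 on the left of MQ, K = Q + 21.1·(-0.174, 0.985) = (41.6, -4.34). So K.x = 41.6.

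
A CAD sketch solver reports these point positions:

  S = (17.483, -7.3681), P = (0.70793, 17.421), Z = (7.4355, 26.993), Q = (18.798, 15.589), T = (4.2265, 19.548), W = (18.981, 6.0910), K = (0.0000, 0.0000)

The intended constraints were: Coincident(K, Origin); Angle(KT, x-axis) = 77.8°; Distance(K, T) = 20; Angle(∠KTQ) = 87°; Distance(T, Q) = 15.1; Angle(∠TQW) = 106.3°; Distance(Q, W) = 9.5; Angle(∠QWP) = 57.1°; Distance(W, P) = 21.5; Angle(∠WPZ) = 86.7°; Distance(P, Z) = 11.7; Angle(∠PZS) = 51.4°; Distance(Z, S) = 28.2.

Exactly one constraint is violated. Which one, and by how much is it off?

Distance(Z, S) = 28.2 — off by 7.60.

K = (0.00, 0.00) ✓; KT at 77.80° ✓; |KT| = 20.00 ✓; ∠KTQ = 87.00° ✓; |TQ| = 15.10 ✓; ∠TQW = 106.3° ✓; |QW| = 9.500 ✓; ∠QWP = 57.10° ✓; |WP| = 21.50 ✓; ∠WPZ = 86.70° ✓; |PZ| = 11.70 ✓; ∠PZS = 51.40° ✓; |ZS| = 35.80 ✗.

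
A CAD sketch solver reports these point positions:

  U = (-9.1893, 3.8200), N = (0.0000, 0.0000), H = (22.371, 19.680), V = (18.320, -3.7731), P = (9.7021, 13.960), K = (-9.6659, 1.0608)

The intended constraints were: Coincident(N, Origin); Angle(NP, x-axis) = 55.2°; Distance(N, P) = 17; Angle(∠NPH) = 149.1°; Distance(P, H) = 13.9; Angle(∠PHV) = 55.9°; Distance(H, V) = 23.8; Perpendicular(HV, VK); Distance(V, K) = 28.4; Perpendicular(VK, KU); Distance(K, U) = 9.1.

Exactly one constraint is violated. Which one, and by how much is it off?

Distance(K, U) = 9.1 — off by 6.30.

N = (0.00, 0.00) ✓; NP at 55.20° ✓; |NP| = 17.00 ✓; ∠NPH = 149.1° ✓; |PH| = 13.90 ✓; ∠PHV = 55.90° ✓; |HV| = 23.80 ✓; ∠(HV, VK) = 90.00° ✓; |VK| = 28.40 ✓; ∠(VK, KU) = 90.00° ✓; |KU| = 2.800 ✗.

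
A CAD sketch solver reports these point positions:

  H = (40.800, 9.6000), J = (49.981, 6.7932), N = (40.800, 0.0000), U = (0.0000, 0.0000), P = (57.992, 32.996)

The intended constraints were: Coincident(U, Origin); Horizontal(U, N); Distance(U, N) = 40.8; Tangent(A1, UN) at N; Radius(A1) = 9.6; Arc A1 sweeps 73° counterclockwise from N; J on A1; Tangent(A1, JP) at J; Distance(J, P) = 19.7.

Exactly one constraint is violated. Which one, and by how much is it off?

Distance(J, P) = 19.7 — off by 7.70.

U = (0.00, 0.00) ✓; U.y = 0.00, N.y = 0.00 ✓; |UN| = 40.80 ✓; ∠(HN, NU) = 90.00° ✓; |HN| = 9.600 ✓; bearing(H→J) − bearing(H→N) = 73.00° ✓; |HJ| = 9.600 ✓; ∠(HJ, JP) = 90.00° ✓; |JP| = 27.40 ✗.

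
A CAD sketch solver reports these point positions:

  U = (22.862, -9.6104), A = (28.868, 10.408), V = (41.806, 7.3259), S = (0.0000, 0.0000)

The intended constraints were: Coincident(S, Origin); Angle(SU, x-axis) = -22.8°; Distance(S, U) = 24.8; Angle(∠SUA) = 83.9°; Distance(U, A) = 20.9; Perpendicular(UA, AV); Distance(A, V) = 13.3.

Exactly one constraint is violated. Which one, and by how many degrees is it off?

Perpendicular(UA, AV) — off by 3.30°.

S = (0.00, 0.00) ✓; SU at -22.80° ✓; |SU| = 24.80 ✓; ∠SUA = 83.90° ✓; |UA| = 20.90 ✓; ∠(UA, AV) = 86.70° ✗; |AV| = 13.30 ✓.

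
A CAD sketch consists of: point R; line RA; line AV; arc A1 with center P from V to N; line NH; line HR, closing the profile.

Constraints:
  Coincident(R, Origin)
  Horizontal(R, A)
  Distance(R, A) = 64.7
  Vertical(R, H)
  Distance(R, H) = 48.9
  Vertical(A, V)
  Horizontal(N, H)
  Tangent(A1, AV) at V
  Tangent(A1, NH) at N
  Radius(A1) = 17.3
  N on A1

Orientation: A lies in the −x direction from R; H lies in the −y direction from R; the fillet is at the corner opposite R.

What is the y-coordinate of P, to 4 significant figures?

-31.60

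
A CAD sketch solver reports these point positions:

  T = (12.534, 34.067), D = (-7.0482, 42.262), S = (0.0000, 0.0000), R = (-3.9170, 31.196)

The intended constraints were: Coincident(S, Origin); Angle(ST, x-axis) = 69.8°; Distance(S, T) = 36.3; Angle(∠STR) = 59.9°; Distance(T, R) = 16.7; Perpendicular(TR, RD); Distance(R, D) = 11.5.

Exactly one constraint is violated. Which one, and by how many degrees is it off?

Perpendicular(TR, RD) — off by 5.90°.

S = (0.00, 0.00) ✓; ST at 69.80° ✓; |ST| = 36.30 ✓; ∠STR = 59.90° ✓; |TR| = 16.70 ✓; ∠(TR, RD) = 84.10° ✗; |RD| = 11.50 ✓.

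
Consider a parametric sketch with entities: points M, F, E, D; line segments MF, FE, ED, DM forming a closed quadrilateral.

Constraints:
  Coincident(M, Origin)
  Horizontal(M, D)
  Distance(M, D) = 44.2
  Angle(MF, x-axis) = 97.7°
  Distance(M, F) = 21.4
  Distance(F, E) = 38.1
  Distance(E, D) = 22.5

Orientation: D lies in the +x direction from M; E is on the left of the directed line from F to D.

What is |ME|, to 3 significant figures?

40.8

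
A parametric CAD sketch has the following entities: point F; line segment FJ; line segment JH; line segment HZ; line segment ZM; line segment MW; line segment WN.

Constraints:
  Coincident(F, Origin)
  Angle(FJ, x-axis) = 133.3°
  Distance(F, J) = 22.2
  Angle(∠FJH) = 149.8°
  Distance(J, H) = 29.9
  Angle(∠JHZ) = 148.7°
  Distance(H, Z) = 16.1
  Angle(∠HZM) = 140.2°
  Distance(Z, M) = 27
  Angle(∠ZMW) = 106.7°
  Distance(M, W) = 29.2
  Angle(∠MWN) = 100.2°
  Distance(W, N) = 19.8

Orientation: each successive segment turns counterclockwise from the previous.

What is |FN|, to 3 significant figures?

42.5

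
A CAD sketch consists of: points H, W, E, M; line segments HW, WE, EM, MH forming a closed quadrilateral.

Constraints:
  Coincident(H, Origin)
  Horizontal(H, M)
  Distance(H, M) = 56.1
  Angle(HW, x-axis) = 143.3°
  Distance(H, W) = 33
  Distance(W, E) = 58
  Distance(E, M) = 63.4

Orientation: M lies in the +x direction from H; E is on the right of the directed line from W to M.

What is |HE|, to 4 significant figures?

31.38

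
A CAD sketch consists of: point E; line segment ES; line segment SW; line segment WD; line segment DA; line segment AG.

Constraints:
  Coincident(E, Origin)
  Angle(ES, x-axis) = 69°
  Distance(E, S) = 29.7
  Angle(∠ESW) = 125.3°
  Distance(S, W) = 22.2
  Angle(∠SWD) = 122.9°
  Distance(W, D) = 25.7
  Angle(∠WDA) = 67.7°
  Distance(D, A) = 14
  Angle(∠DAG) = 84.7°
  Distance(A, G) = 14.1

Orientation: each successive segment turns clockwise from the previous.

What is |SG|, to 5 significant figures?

23.395

E is at the origin; ES runs at 69.0° with length 29.7, so S = (10.644, 27.727). ∠ESW = 125.3° gives SW at 14.300° from the x-axis; with |SW| = 22.2, W = (32.156, 33.211). ∠SWD = 122.9° gives WD at -42.800° from the x-axis; with |WD| = 25.7, D = (51.013, 15.749). ∠WDA = 67.7° gives DA at -155.10° from the x-axis; with |DA| = 14.0, A = (38.314, 9.8546). ∠DAG = 84.7° gives AG at 109.60° from the x-axis; with |AG| = 14.1, G = (33.584, 23.138). Then |SG| = |G − S| = 23.395.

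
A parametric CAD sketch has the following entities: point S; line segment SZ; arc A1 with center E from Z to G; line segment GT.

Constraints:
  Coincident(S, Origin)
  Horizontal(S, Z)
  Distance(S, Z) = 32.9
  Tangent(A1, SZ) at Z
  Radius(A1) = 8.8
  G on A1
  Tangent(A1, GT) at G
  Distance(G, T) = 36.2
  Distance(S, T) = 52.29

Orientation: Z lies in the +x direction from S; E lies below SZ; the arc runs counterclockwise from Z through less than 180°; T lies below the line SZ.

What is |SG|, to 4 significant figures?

25.82

Checks: ∠(EZ, ZS) = 90.00° ✓; |EG| = 8.800 ✓; ∠(EG, GT) = 90.00° ✓; |GT| = 36.20 ✓; |ST| = 52.29 ✓.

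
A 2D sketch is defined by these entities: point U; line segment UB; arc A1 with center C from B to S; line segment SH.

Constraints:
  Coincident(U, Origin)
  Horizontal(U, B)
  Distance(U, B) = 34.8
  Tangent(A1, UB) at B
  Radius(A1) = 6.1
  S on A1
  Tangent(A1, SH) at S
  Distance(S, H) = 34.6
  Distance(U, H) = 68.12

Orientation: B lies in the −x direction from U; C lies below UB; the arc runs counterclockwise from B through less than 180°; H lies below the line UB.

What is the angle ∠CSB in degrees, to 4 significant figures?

65.21°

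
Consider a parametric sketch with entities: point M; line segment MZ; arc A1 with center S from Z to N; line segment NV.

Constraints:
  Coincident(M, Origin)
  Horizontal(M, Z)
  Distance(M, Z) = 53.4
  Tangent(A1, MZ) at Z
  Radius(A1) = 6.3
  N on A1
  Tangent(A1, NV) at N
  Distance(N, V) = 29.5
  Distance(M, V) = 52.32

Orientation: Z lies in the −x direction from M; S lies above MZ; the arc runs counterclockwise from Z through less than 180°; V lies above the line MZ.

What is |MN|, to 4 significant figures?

47.52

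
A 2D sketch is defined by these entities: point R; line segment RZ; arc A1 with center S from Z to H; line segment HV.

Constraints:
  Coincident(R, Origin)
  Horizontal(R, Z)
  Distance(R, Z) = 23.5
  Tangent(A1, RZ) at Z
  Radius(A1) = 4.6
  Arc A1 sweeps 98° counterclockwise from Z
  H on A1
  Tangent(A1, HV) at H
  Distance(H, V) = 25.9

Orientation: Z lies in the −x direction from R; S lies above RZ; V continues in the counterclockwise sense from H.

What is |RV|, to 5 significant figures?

38.243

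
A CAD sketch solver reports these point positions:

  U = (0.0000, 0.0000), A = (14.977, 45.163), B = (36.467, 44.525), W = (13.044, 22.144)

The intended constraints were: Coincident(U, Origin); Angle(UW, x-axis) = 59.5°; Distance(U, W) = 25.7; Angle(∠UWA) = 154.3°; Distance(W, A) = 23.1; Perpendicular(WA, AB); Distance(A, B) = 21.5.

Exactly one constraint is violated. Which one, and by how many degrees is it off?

Perpendicular(WA, AB) — off by 3.10°.

U = (0.00, 0.00) ✓; UW at 59.50° ✓; |UW| = 25.70 ✓; ∠UWA = 154.3° ✓; |WA| = 23.10 ✓; ∠(WA, AB) = 86.90° ✗; |AB| = 21.50 ✓.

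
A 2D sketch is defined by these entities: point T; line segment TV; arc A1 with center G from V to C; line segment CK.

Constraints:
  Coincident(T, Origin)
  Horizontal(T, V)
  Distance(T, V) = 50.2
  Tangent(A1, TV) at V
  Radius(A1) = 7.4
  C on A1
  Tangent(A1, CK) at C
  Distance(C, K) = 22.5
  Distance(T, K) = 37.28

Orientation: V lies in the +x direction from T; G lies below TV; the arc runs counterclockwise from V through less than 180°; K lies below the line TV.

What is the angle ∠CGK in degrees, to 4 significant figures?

71.79°

T is at the origin; T and V share the same y with |TV| = 50.2 and V on the +x side, so V = (50.20, 0.000). A1 meets TV tangentially, so GV is at right angles to TV, so G = V + (0, -7.4) = (50.20, -7.400). Since GC ⟂ CK (tangency), |GK| = √(7.4² + 22.5²) = 23.69 regardless of where C sits on A1. So K lies on both circle(T, 37.28) and circle(G, 23.69); the below-TV intersection is K = (30.81, -21.00). C is the foot of the tangent from K: C = (44.27, -2.971).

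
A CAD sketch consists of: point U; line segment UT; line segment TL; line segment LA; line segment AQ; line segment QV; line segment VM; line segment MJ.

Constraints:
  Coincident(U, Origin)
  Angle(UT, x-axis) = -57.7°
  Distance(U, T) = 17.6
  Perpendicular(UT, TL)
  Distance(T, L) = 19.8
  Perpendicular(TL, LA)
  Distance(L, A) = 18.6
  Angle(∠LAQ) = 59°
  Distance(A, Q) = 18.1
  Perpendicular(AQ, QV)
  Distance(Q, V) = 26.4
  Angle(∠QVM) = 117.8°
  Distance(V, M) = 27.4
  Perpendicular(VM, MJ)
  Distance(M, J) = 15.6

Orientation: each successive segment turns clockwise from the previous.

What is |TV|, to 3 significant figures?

22.3

U is at the origin; UT runs at -57.7° with length 17.6, so T = (9.40, -14.9). The perpendicularity gives TL at right angles to UT, so TL runs at -148°; with |TL| = 19.8, L = (-7.33, -25.5). The perpendicularity gives LA at right angles to TL, so LA runs at 122°; with |LA| = 18.6, A = (-17.3, -9.73). ∠LAQ = 59.0° gives AQ at 1.30° from the x-axis; with |AQ| = 18.1, Q = (0.825, -9.32). AQ ⟂ QV, so QV runs at -88.7°; with |QV| = 26.4, V = (1.42, -35.7). Then |TV| = |V − T| = 22.3.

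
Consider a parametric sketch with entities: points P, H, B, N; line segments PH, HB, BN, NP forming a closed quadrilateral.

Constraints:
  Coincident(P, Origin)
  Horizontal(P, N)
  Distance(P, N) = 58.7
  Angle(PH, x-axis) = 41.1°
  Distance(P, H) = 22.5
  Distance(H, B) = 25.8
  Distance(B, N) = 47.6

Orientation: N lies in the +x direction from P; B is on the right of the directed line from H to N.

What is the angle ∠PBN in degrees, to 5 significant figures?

126.42°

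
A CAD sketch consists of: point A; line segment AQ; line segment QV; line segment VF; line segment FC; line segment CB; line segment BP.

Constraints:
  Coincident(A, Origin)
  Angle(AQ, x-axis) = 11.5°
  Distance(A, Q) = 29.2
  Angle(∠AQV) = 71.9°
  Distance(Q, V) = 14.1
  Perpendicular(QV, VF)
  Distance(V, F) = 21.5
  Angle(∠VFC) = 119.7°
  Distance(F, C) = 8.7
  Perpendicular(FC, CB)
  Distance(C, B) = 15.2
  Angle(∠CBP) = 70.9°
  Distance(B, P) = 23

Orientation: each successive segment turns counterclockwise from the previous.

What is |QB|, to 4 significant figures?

12.65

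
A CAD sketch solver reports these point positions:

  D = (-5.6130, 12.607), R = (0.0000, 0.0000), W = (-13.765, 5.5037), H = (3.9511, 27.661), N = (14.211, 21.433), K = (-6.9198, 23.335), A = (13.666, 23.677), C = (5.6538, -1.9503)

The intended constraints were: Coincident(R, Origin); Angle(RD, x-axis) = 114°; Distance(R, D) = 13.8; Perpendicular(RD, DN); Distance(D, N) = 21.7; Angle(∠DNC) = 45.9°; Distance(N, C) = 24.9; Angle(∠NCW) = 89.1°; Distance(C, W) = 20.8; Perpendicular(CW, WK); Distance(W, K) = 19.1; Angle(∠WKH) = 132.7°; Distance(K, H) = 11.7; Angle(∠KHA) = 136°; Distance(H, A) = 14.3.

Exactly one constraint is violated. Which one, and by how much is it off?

Distance(H, A) = 14.3 — off by 3.80.

R = (0.00, 0.00) ✓; RD at 114.0° ✓; |RD| = 13.80 ✓; ∠(RD, DN) = 90.00° ✓; |DN| = 21.70 ✓; ∠DNC = 45.90° ✓; |NC| = 24.90 ✓; ∠NCW = 89.10° ✓; |CW| = 20.80 ✓; ∠(CW, WK) = 90.00° ✓; |WK| = 19.10 ✓; ∠WKH = 132.7° ✓; |KH| = 11.70 ✓; ∠KHA = 136.0° ✓; |HA| = 10.50 ✗.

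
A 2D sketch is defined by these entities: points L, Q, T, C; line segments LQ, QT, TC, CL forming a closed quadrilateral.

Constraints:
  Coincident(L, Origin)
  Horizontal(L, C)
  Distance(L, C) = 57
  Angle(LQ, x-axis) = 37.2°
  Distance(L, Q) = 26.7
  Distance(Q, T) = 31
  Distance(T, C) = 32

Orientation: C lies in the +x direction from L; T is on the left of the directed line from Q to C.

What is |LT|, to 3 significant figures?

57.5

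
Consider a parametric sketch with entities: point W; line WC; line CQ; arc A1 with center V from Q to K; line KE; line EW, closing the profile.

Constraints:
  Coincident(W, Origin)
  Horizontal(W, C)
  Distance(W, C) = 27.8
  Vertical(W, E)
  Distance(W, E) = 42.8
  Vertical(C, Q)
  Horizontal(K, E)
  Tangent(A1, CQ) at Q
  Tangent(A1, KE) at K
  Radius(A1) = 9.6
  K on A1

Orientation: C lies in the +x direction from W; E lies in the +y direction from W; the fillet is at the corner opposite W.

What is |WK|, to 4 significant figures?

46.51

W is at the origin; W and C share the same y with |WC| = 27.8 and C on the +x side, so C = (27.80, 0.000). WE is vertical with |WE| = 42.8 and E on the +y side, so E = (0.000, 42.80). The virtual corner opposite W is at (27.80, 42.80). Since A1 is tangent to CQ there, VQ ⟂ CQ and since A1 is tangent to KE there, VK ⟂ KE, with radius 9.6, so the center V sits 9.6 in from both sides at V = (18.20, 33.20). That places the tangent points at Q = (27.80, 33.20) on CQ and K = (18.20, 42.80) on KE. Then |WK| = |K − W| = 46.51.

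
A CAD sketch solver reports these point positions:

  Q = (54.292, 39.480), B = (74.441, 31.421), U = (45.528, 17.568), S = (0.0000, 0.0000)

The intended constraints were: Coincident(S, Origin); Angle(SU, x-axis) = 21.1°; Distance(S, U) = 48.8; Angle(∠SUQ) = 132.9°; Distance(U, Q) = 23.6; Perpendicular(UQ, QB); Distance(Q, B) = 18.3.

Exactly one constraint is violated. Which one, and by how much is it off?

Distance(Q, B) = 18.3 — off by 3.40.

S = (0.00, 0.00) ✓; SU at 21.10° ✓; |SU| = 48.80 ✓; ∠SUQ = 132.9° ✓; |UQ| = 23.60 ✓; ∠(UQ, QB) = 90.00° ✓; |QB| = 21.70 ✗.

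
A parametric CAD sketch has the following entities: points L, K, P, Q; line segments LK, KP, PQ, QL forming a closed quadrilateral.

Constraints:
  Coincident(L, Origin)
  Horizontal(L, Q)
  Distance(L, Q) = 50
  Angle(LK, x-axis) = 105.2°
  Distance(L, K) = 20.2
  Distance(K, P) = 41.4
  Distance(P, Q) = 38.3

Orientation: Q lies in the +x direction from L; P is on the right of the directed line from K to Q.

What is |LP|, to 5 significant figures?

22.464

Checks: |KP| = 41.40 ✓; |PQ| = 38.30 ✓.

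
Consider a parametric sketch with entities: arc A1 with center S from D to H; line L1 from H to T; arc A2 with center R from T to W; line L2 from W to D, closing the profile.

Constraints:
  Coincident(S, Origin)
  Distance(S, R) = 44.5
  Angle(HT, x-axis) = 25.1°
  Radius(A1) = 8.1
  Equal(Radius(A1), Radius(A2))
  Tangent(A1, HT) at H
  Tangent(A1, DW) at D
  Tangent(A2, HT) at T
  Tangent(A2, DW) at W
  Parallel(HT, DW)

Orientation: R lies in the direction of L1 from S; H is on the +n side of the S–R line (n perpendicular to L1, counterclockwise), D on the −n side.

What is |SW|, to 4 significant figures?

45.23

Tangency of A1 to both parallel lines with radius 8.1 puts H and D at S ± 8.1·n: H = (-3.436, 7.335), D = (3.436, -7.335). Equal radii place T and W the same way about R: T = R + 8.1·n = (36.86, 26.21), W = R − 8.1·n = (43.73, 11.54). Then |SW| = |W − S| = 45.23.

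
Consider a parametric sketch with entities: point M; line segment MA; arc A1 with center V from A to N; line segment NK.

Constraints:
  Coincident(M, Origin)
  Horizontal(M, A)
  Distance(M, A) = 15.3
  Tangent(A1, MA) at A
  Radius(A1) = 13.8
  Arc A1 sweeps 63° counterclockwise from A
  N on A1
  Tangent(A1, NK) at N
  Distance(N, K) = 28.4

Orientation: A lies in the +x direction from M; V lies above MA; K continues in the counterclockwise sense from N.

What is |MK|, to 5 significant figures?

52.133

M is at the origin; M and A share the same y with |MA| = 15.3 and A on the +x side, so A = (15.300, 0.0000). The tangent condition forces VA to be normal to MA, so V = A + (0, 13.8) = (15.300, 13.800). On A1, A sits at bearing -90° from V; a 63° counterclockwise sweep puts N at bearing -27°, so N = V + 13.8·(cos -27°, sin -27°) = (27.596, 7.5349). A1 meets NK tangentially, so VN is at right angles to NK, so NK runs along (−sin -27°, cos -27°); with |NK| = 28.4, K = (40.489, 32.840). Then |MK| = |K − M| = 52.133.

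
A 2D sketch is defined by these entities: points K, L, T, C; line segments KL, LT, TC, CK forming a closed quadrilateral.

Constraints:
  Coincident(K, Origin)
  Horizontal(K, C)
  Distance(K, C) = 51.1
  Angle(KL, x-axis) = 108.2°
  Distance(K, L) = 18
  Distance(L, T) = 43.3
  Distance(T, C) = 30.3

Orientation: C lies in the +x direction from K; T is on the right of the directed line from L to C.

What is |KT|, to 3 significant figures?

28.2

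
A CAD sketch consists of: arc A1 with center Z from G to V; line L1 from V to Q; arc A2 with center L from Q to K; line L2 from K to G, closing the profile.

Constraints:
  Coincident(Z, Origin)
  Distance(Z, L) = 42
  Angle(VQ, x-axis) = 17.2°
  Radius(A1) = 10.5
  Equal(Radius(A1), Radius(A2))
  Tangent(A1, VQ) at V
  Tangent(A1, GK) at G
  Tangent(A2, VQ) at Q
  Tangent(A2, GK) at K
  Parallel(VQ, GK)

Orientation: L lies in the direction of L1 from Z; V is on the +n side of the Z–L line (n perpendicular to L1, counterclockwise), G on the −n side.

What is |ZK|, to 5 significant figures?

43.293

The slot axis is L1's direction at 17.2°, so u = (cos 17.2°, sin 17.2°) = (0.95528, 0.29571) and n = (−sin 17.2°, cos 17.2°) = (-0.29571, 0.95528). Z is at the origin and L lies 42.0 along u from Z, so L = 42.0·u = (40.122, 12.420). Tangency of A1 to both parallel lines with radius 10.5 puts V and G at Z ± 10.5·n: V = (-3.1049, 10.030), G = (3.1049, -10.030). Equal radii place Q and K the same way about L: Q = L + 10.5·n = (37.017, 22.450), K = L − 10.5·n = (43.227, 2.3893). Then |ZK| = |K − Z| = 43.293.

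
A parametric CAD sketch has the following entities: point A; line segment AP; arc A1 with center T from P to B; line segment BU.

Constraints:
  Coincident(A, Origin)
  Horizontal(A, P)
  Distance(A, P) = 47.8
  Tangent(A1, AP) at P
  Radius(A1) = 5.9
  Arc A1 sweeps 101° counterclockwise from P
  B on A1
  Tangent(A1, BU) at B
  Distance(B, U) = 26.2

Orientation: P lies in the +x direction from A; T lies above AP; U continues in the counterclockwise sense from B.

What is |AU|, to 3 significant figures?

58.6

A is at the origin; AP is horizontal with |AP| = 47.8 and P on the +x side, so P = (47.8, 0.00). A1 meets AP tangentially, so TP is at right angles to AP, so T = P + (0, 5.9) = (47.8, 5.90). On A1, P sits at bearing -90° from T; a 101° counterclockwise sweep puts B at bearing 11°, so B = T + 5.9·(cos 11°, sin 11°) = (53.6, 7.03). Since A1 is tangent to BU there, TB ⟂ BU, so BU runs along (−sin 11°, cos 11°); with |BU| = 26.2, U = (48.6, 32.7). Then |AU| = |U − A| = 58.6.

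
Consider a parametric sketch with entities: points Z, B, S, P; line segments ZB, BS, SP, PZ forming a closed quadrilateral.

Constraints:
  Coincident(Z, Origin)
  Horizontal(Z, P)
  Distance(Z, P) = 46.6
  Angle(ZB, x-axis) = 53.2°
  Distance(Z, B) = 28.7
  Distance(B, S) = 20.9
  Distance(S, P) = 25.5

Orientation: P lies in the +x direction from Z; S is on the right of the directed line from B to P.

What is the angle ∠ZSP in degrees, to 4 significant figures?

167.8°

Z is at the origin; Z and P share the same y with |ZP| = 46.6 and P in +x, so P = (46.6, 0). ZB runs at 53.2° with |ZB| = 28.7, so B = (17.19, 22.98). S is determined by |BS| = 20.9 and |SP| = 25.5 together: it lies at the intersection of circle(B, 20.9) and circle(P, 25.5). With |BP| = 37.32, the foot of the radical line on BP is 15.80 from B and the perpendicular offset is √(20.9² − 15.80²) = 13.68. Taking the right-of-BP solution: S = (21.22, 2.473).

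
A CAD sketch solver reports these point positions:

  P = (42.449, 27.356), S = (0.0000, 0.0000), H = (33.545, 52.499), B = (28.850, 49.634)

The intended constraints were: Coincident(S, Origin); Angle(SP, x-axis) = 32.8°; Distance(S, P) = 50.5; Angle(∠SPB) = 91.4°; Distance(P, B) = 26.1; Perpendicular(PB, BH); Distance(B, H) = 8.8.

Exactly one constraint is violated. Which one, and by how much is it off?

Distance(B, H) = 8.8 — off by 3.30.

S = (0.00, 0.00) ✓; SP at 32.80° ✓; |SP| = 50.50 ✓; ∠SPB = 91.40° ✓; |PB| = 26.10 ✓; ∠(PB, BH) = 90.01° ✓; |BH| = 5.500 ✗.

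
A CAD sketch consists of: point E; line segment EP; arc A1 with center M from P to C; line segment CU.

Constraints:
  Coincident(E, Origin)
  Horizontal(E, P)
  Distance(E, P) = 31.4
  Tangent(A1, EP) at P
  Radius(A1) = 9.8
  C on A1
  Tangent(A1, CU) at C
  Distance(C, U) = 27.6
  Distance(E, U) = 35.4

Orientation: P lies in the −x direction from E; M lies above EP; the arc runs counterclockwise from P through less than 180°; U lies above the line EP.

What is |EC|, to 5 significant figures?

23.098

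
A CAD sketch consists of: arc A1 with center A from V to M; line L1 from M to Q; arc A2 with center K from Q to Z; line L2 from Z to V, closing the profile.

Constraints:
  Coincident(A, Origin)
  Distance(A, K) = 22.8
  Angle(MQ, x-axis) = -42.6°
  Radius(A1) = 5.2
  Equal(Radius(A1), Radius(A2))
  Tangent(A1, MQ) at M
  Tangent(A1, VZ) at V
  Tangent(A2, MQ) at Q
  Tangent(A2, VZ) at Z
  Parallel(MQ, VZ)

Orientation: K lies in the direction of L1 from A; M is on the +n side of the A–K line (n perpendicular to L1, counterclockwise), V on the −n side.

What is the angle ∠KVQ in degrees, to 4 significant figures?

11.67°

The slot axis is L1's direction at -42.6°, so u = (cos -42.6°, sin -42.6°) = (0.7361, -0.6769) and n = (−sin -42.6°, cos -42.6°) = (0.6769, 0.7361). A is at the origin and K lies 22.8 along u from A, so K = 22.8·u = (16.78, -15.43). Tangency of A1 to both parallel lines with radius 5.2 puts M and V at A ± 5.2·n: M = (3.520, 3.828), V = (-3.520, -3.828). Equal radii place Q and Z the same way about K: Q = K + 5.2·n = (20.30, -11.61), Z = K − 5.2·n = (13.26, -19.26). Then cos ∠KVQ = VK·VQ / (|VK||VQ|), giving 11.67°.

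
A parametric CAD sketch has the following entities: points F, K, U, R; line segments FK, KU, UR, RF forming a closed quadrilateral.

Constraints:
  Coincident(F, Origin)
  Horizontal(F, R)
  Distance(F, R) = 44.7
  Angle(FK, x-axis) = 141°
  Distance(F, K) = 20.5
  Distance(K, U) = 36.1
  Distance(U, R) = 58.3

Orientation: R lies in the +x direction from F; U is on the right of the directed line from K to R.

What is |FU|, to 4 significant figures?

24.30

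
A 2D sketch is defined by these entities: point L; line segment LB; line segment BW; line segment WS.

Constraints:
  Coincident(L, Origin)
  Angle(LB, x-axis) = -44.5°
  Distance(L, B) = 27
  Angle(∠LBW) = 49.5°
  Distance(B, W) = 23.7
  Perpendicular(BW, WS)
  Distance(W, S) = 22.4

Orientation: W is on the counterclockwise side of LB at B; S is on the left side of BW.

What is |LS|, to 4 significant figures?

6.442

∠LBW = 49.5°, so BW runs at -44.5° + (180° − 49.5°) = 86.00° from the x-axis; with |BW| = 23.7, W = B + 23.7·(cos 86.00°, sin 86.00°) = (20.91, 4.718). BW is perpendicular to WS; with |WS| = 22.4 on the left of BW, S = W + 22.4·(-0.9976, 0.06976) = (-1.434, 6.280). Then |LS| = |S − L| = 6.442.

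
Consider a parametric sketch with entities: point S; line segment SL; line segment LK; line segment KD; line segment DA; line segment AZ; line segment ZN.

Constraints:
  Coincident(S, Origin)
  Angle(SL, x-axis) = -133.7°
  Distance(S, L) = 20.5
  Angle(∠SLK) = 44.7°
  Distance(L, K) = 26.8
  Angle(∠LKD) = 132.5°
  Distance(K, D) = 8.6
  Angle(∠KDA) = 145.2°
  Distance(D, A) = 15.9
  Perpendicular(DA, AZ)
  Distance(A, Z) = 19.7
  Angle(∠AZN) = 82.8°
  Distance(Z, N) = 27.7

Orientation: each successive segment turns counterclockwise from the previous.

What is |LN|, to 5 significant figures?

15.267

DA ⟂ AZ, so AZ runs at 173.90°; with |AZ| = 19.7, Z = (0.35837, 10.331). ∠AZN = 82.8° gives ZN at -88.900° from the x-axis; with |ZN| = 27.7, N = (0.89014, -17.364). Then |LN| = |N − L| = 15.267.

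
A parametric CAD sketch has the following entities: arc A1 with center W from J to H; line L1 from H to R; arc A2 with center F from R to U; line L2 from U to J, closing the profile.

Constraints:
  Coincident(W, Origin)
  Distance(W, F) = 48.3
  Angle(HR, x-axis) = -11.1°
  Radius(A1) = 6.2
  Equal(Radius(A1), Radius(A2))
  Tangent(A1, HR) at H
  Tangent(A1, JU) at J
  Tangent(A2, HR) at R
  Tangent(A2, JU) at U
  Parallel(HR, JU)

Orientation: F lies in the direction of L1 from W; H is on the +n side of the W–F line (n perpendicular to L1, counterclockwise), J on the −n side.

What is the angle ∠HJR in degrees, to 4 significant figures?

75.60°

The slot axis is L1's direction at -11.1°, so u = (cos -11.1°, sin -11.1°) = (0.9813, -0.1925) and n = (−sin -11.1°, cos -11.1°) = (0.1925, 0.9813). W is at the origin and F lies 48.3 along u from W, so F = 48.3·u = (47.40, -9.299). Tangency of A1 to both parallel lines with radius 6.2 puts H and J at W ± 6.2·n: H = (1.194, 6.084), J = (-1.194, -6.084). Equal radii place R and U the same way about F: R = F + 6.2·n = (48.59, -3.215), U = F − 6.2·n = (46.20, -15.38). Then cos ∠HJR = JH·JR / (|JH||JR|), giving 75.60°.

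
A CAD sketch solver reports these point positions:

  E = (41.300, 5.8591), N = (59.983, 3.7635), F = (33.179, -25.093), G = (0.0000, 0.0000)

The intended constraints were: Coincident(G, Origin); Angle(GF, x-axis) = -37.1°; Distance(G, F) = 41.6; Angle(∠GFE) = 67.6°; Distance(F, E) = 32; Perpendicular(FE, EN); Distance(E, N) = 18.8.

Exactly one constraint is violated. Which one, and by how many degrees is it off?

Perpendicular(FE, EN) — off by 8.30°.

G = (0.00, 0.00) ✓; GF at -37.10° ✓; |GF| = 41.60 ✓; ∠GFE = 67.60° ✓; |FE| = 32.00 ✓; ∠(FE, EN) = 81.70° ✗; |EN| = 18.80 ✓.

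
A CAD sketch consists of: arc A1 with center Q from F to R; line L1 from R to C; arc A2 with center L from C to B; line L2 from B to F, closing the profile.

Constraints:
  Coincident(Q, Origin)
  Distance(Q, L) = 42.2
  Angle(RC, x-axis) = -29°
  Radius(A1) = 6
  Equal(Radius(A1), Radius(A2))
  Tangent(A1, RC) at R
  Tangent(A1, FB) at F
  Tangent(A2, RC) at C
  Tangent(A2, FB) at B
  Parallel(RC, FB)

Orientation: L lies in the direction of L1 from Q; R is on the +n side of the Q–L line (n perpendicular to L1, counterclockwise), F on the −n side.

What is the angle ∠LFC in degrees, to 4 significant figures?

7.782°

Tangency of A1 to both parallel lines with radius 6.0 puts R and F at Q ± 6.0·n: R = (2.909, 5.248), F = (-2.909, -5.248). Equal radii place C and B the same way about L: C = L + 6.0·n = (39.82, -15.21), B = L − 6.0·n = (34.00, -25.71). Then cos ∠LFC = FL·FC / (|FL||FC|), giving 7.782°.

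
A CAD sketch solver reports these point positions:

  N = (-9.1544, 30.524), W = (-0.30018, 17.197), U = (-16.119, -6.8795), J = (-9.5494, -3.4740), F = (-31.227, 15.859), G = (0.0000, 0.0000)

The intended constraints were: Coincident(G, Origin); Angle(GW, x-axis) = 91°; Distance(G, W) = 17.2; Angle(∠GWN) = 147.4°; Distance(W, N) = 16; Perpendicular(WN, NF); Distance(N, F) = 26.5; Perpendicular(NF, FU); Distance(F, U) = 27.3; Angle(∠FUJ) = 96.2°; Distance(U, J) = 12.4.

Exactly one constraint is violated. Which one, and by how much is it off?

Distance(U, J) = 12.4 — off by 5.00.

G = (0.00, 0.00) ✓; GW at 91.00° ✓; |GW| = 17.20 ✓; ∠GWN = 147.4° ✓; |WN| = 16.00 ✓; ∠(WN, NF) = 90.00° ✓; |NF| = 26.50 ✓; ∠(NF, FU) = 90.00° ✓; |FU| = 27.30 ✓; ∠FUJ = 96.20° ✓; |UJ| = 7.400 ✗.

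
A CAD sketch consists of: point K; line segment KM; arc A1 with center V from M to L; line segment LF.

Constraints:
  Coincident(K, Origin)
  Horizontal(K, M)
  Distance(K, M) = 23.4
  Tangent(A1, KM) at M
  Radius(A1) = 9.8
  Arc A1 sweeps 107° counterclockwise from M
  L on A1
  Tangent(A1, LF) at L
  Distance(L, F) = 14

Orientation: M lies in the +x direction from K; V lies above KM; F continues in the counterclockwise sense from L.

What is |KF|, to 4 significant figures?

38.75

K is at the origin; K and M share the same y with |KM| = 23.4 and M on the +x side, so M = (23.40, 0.000). A1 meets KM tangentially, so VM is at right angles to KM, so V = M + (0, 9.8) = (23.40, 9.800). On A1, M sits at bearing -90° from V; a 107° counterclockwise sweep puts L at bearing 17°, so L = V + 9.8·(cos 17°, sin 17°) = (32.77, 12.67). A1 meets LF tangentially, so VL is at right angles to LF, so LF runs along (−sin 17°, cos 17°); with |LF| = 14.0, F = (28.68, 26.05). Then |KF| = |F − K| = 38.75.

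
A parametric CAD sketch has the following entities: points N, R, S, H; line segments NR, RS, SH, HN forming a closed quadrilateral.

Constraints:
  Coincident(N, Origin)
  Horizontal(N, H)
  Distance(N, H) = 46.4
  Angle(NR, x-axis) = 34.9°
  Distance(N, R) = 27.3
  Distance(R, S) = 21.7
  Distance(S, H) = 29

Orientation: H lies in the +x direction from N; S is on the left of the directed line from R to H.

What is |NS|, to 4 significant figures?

49.00

Checks: |RS| = 21.70 ✓; |SH| = 29.00 ✓.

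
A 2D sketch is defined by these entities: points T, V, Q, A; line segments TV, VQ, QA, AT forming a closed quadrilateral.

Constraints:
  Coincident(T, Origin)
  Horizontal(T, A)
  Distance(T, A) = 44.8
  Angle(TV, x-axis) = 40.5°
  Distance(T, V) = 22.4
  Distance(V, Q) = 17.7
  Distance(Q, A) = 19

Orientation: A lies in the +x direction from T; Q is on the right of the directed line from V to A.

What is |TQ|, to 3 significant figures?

25.8

Checks: |VQ| = 17.70 ✓; |QA| = 19.00 ✓.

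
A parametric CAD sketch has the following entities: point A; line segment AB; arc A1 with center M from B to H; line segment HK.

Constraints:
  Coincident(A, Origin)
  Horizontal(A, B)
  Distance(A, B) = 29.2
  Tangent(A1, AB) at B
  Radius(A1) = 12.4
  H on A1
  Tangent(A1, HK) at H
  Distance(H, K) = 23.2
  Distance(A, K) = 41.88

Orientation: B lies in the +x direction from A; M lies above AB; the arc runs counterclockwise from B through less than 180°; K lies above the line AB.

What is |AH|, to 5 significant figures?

43.197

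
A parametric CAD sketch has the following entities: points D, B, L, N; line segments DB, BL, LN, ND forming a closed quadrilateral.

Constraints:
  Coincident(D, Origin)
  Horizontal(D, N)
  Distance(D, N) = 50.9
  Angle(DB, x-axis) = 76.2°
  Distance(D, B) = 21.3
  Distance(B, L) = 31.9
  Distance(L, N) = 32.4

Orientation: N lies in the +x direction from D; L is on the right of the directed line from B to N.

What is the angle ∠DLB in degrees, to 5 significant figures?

41.388°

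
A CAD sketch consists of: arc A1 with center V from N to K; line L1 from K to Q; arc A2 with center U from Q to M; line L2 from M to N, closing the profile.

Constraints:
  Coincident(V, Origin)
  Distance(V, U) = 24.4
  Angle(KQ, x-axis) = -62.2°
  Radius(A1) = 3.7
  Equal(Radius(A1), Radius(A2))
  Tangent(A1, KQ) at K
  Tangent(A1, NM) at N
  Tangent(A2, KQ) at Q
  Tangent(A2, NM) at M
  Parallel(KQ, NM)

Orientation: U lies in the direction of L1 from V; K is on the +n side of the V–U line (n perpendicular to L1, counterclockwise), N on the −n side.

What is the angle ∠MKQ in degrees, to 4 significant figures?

16.87°

The slot axis is L1's direction at -62.2°, so u = (cos -62.2°, sin -62.2°) = (0.4664, -0.8846) and n = (−sin -62.2°, cos -62.2°) = (0.8846, 0.4664). V is at the origin and U lies 24.4 along u from V, so U = 24.4·u = (11.38, -21.58). Tangency of A1 to both parallel lines with radius 3.7 puts K and N at V ± 3.7·n: K = (3.273, 1.726), N = (-3.273, -1.726). Equal radii place Q and M the same way about U: Q = U + 3.7·n = (14.65, -19.86), M = U − 3.7·n = (8.107, -23.31). Then cos ∠MKQ = KM·KQ / (|KM||KQ|), giving 16.87°.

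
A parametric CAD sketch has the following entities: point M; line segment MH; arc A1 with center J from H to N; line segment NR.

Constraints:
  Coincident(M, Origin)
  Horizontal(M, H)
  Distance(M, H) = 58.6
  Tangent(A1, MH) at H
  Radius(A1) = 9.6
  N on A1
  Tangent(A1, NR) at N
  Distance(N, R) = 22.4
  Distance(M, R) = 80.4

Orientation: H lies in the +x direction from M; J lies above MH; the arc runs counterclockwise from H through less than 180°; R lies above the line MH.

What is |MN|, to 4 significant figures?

67.80

M is at the origin; M and H share the same y with |MH| = 58.6 and H on the +x side, so H = (58.60, 0.000). A1 meets MH tangentially, so JH is at right angles to MH, so J = H + (0, 9.6) = (58.60, 9.600). Since JN ⟂ NR (tangency), |JR| = √(9.6² + 22.4²) = 24.37 regardless of where N sits on A1. So R lies on both circle(M, 80.4) and circle(J, 24.37); the above-MH intersection is R = (75.77, 26.90). N is the foot of the tangent from R: N = (67.53, 6.068).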